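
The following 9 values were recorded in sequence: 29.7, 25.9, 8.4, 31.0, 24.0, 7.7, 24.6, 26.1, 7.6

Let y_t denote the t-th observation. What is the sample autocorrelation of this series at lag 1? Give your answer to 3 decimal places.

Mean ȳ = (29.7 + 25.9 + 8.4 + 31.0 + 24.0 + 7.7 + 24.6 + 26.1 + 7.6)/9 = 20.5556
Numerator Σ_{t=1}^{8}(y_t−ȳ)(y_{t+1}−ȳ) = -252.7564
Denominator Σ(y_t−ȳ)² = 761.1022
r_1 = -252.7564 / 761.1022 = -0.332

-0.332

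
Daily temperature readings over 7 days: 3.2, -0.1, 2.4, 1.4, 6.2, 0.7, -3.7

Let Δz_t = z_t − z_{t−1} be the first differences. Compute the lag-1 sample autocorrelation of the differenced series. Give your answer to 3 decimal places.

-0.219

First differences Δz: -3.3, 2.5, -1.0, 4.8, -5.5, -4.4
Mean of differences = -1.1500
Numerator Σ(Δz_t−Δz̄)(Δz_{t+1}−Δz̄) = -18.1525
Denominator Σ(Δz_t−Δz̄)² = 82.8550
r_1(Δz) = -18.1525 / 82.8550 = -0.219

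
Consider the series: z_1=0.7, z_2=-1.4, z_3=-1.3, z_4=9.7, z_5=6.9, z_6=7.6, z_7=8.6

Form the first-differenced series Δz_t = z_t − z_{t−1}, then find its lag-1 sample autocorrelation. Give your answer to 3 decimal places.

First differences Δz: -2.1, 0.1, 11.0, -2.8, 0.7, 1.0
Mean of differences = 1.3167
Numerator Σ(Δz_t−Δz̄)(Δz_{t+1}−Δz̄) = -44.7536
Denominator Σ(Δz_t−Δz̄)² = 124.3483
r_1(Δz) = -44.7536 / 124.3483 = -0.360

-0.360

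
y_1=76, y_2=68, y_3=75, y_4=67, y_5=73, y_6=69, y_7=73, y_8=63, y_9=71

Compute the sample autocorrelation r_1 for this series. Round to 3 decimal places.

-0.565

Mean ȳ = (76 + 68 + 75 + 67 + 73 + 69 + 73 + 63 + 71)/9 = 70.5556
Numerator Σ_{t=1}^{8}(y_t−ȳ)(y_{t+1}−ȳ) = -79.1975
Denominator Σ(y_t−ȳ)² = 140.2222
r_1 = -79.1975 / 140.2222 = -0.565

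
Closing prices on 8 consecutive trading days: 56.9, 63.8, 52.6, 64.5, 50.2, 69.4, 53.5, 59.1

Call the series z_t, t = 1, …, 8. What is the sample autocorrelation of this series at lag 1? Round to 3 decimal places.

-0.872

Mean z̄ = (56.9 + 63.8 + 52.6 + 64.5 + 50.2 + 69.4 + 53.5 + 59.1)/8 = 58.7500
Σ(z_t−z̄)(z_{t+1}−z̄) = (-9.3425) + (-31.0575) + (-35.3625) + (-49.1625) + (-91.0575) + (-55.9125) + (-1.8375) = -273.7325
Denominator Σ(z_t−z̄)² = 314.0200
r_1 = -273.7325 / 314.0200 = -0.872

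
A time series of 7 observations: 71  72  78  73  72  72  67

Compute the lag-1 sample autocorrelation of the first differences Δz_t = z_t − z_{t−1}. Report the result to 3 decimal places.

First differences Δz: 1, 6, -5, -1, 0, -5
Mean of differences = -0.6667
Numerator Σ(Δz_t−Δz̄)(Δz_{t+1}−Δz̄) = -19.4444
Denominator Σ(Δz_t−Δz̄)² = 85.3333
r_1(Δz) = -19.4444 / 85.3333 = -0.228

-0.228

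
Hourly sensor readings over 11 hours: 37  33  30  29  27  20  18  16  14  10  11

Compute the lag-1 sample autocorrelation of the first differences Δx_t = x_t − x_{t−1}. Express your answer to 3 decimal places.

First differences Δx: -4, -3, -1, -2, -7, -2, -2, -2, -4, 1
Mean of differences = -2.6000
Numerator Σ(Δx_t−Δx̄)(Δx_{t+1}−Δx̄) = -9.5600
Denominator Σ(Δx_t−Δx̄)² = 40.4000
r_1(Δx) = -9.5600 / 40.4000 = -0.237

-0.237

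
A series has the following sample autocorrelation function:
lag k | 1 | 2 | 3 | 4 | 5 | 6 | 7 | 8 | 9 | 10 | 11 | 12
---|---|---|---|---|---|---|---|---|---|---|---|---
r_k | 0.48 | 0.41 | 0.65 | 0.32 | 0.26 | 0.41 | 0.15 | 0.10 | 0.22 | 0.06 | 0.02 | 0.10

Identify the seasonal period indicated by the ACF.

3

The largest autocorrelation is r_3 = 0.65; the remaining lags stay at or below 0.48. The elevated value at lag 1 (0.48), dropping to 0.41 at lag 2, reflects decaying short-term dependence rather than seasonality.
The dominant spike at lag 3 indicates a seasonal period of 3.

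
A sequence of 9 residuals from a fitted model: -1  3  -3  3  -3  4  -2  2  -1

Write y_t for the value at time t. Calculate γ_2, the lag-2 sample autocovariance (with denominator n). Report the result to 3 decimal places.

Mean ȳ = (-1 + 3 − 3 + 3 − 3 + 4 − 2 + 2 − 1)/9 = 0.2222
Σ_{t=1}^{7}(y_t−ȳ)(y_{t+2}−ȳ) = 49.1235
γ_2 = 49.1235 / 9 = 5.458

5.458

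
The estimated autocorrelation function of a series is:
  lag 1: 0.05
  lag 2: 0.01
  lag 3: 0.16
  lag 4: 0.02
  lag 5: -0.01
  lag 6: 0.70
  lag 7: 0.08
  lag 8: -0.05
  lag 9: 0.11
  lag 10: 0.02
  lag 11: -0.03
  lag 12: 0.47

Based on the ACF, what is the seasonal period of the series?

6

The largest autocorrelation is r_6 = 0.70, with a weaker echo at lag 12 (0.47); the remaining lags stay at or below 0.16.
The dominant spike at lag 6 indicates a seasonal period of 6.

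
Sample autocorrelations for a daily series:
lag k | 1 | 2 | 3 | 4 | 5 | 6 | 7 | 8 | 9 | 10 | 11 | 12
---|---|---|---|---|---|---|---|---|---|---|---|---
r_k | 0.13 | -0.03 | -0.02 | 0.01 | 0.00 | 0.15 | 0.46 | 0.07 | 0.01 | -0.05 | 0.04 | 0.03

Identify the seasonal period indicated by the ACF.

7

The largest autocorrelation is r_7 = 0.46; the remaining lags stay at or below 0.15.
The dominant spike at lag 7 indicates a seasonal period of 7.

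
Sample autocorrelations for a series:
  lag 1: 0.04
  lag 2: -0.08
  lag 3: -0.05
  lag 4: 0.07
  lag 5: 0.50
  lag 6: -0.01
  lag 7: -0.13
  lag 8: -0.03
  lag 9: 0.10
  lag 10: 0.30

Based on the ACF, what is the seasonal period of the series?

The largest autocorrelation is r_5 = 0.50, with a weaker echo at lag 10 (0.30); the remaining lags stay at or below 0.10.
The dominant spike at lag 5 indicates a seasonal period of 5.

5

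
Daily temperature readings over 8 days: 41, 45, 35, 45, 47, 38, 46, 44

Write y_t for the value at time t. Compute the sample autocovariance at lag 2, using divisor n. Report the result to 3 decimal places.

Mean ȳ = (41 + 45 + 35 + 45 + 47 + 38 + 46 + 44)/8 = 42.6250
Σ_{t=1}^{6}(y_t−ȳ)(y_{t+2}−ȳ) = -17.9063
γ_2 = -17.9063 / 8 = -2.238

-2.238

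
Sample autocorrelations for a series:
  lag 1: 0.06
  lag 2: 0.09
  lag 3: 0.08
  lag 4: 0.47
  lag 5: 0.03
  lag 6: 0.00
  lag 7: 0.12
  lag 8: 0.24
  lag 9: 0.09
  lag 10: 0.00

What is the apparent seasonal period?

4

The largest autocorrelation is r_4 = 0.47, with a weaker echo at lag 8 (0.24); the remaining lags stay at or below 0.12.
The dominant spike at lag 4 indicates a seasonal period of 4.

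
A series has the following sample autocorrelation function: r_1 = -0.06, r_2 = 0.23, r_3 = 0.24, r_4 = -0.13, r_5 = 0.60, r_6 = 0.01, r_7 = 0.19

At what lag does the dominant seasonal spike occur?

5

The largest autocorrelation is r_5 = 0.60; the remaining lags stay at or below 0.24.
The dominant spike at lag 5 indicates a seasonal period of 5.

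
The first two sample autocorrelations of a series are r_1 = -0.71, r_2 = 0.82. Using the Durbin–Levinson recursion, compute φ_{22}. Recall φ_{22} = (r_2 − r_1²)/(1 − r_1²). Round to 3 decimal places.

φ_{22} = (r_2 − r_1²) / (1 − r_1²)
r_1² = (-0.71)² = 0.5041
Numerator = 0.82 − 0.5041 = 0.3159; denominator = 1 − 0.5041 = 0.4959
φ_{22} = 0.3159 / 0.4959 = 0.637

0.637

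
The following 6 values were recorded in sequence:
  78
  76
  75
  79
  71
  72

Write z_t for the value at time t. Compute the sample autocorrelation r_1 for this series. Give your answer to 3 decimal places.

-0.023

Mean z̄ = (78 + 76 + 75 + 79 + 71 + 72)/6 = 75.1667
Numerator Σ_{t=1}^{5}(z_t−z̄)(z_{t+1}−z̄) = -1.1944
Denominator Σ(z_t−z̄)² = 50.8333
r_1 = -1.1944 / 50.8333 = -0.023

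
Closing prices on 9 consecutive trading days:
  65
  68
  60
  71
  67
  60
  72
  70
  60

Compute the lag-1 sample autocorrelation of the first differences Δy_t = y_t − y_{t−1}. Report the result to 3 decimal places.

-0.427

First differences Δy: 3, -8, 11, -4, -7, 12, -2, -10
Mean of differences = -0.6250
Numerator Σ(Δy_t−Δȳ)(Δy_{t+1}−Δȳ) = -215.1406
Denominator Σ(Δy_t−Δȳ)² = 503.8750
r_1(Δy) = -215.1406 / 503.8750 = -0.427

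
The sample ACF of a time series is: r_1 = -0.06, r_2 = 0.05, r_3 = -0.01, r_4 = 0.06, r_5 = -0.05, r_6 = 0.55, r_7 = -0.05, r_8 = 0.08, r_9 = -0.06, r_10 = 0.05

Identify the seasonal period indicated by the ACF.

The largest autocorrelation is r_6 = 0.55; the remaining lags stay at or below 0.08.
The dominant spike at lag 6 indicates a seasonal period of 6.

6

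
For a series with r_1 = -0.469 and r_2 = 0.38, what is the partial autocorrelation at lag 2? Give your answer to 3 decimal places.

0.205

φ_{22} = (r_2 − r_1²) / (1 − r_1²)
r_1² = (-0.469)² = 0.219961
Numerator = 0.38 − 0.2200 = 0.1600; denominator = 1 − 0.2200 = 0.7800
φ_{22} = 0.1600 / 0.7800 = 0.205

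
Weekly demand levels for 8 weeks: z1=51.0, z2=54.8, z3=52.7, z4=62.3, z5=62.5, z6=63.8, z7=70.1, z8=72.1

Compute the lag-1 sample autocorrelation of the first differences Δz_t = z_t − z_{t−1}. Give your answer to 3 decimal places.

First differences Δz: 3.8, -2.1, 9.6, 0.2, 1.3, 6.3, 2.0
Mean of differences = 3.0143
Numerator Σ(Δz_t−Δz̄)(Δz_{t+1}−Δz̄) = -60.3745
Denominator Σ(Δz_t−Δz̄)² = 92.8286
r_1(Δz) = -60.3745 / 92.8286 = -0.650

-0.650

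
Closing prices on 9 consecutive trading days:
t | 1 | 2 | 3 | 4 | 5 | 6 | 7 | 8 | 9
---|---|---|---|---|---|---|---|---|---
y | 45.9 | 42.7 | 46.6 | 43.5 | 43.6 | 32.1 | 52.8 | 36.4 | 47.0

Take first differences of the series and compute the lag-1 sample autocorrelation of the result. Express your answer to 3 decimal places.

First differences Δy: -3.2, 3.9, -3.1, 0.1, -11.5, 20.7, -16.4, 10.6
Mean of differences = 0.1375
Numerator Σ(Δy_t−Δȳ)(Δy_{t+1}−Δȳ) = -776.5527
Denominator Σ(Δy_t−Δȳ)² = 976.9788
r_1(Δy) = -776.5527 / 976.9788 = -0.795

-0.795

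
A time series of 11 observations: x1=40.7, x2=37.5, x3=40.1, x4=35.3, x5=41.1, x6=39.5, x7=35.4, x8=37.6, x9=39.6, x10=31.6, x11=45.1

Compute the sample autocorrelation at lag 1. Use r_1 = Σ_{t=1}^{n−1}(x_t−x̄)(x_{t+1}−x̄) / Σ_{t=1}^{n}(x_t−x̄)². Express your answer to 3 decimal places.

Mean x̄ = (40.7 + 37.5 + 40.1 + 35.3 + 41.1 + 39.5 + 35.4 + 37.6 + 39.6 + 31.6 + 45.1)/11 = 38.5000
Numerator Σ_{t=1}^{10}(x_t−x̄)(x_{t+1}−x̄) = -69.0700
Denominator Σ(x_t−x̄)² = 129.2000
r_1 = -69.0700 / 129.2000 = -0.535

-0.535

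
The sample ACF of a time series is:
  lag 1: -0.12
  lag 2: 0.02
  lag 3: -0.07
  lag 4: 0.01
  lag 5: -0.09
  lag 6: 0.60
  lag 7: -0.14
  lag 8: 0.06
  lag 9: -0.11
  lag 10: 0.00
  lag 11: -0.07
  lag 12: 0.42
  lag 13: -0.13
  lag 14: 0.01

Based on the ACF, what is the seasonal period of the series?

6

The largest autocorrelation is r_6 = 0.60, with a weaker echo at lag 12 (0.42); the remaining lags stay at or below 0.06.
The dominant spike at lag 6 indicates a seasonal period of 6.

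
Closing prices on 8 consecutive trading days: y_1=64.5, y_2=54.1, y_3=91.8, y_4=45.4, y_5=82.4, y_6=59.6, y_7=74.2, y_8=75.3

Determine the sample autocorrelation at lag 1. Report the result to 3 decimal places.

Mean ȳ = (64.5 + 54.1 + 91.8 + 45.4 + 82.4 + 59.6 + 74.2 + 75.3)/8 = 68.4125
Σ(y_t−ȳ)(y_{t+1}−ȳ) = (55.9977) + (-334.7336) + (-538.2048) + (-321.8873) + (-123.2648) + (-51.0023) + (39.8614) = -1273.2339
Denominator Σ(y_t−ȳ)² = 1650.9488
r_1 = -1273.2339 / 1650.9488 = -0.771

-0.771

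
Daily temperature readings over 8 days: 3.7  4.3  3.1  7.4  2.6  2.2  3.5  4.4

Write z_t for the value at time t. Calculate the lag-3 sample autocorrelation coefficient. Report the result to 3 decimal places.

-0.106

Mean z̄ = (3.7 + 4.3 + 3.1 + 7.4 + 2.6 + 2.2 + 3.5 + 4.4)/8 = 3.9000
Σ(z_t−z̄)(z_{t+3}−z̄) = (-0.7000) + (-0.5200) + (1.3600) + (-1.4000) + (-0.6500) = -1.9100
Denominator Σ(z_t−z̄)² = 18.0800
r_3 = -1.9100 / 18.0800 = -0.106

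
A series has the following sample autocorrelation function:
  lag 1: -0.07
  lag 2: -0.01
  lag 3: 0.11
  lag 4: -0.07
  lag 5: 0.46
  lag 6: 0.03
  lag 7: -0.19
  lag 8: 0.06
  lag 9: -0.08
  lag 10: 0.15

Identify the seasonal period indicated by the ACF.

The largest autocorrelation is r_5 = 0.46, with a weaker echo at lag 10 (0.15); the remaining lags stay at or below 0.11.
The dominant spike at lag 5 indicates a seasonal period of 5.

5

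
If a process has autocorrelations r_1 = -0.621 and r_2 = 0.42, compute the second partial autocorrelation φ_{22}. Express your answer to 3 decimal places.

φ_{22} = (r_2 − r_1²) / (1 − r_1²)
r_1² = (-0.621)² = 0.385641
Numerator = 0.42 − 0.3856 = 0.0344; denominator = 1 − 0.3856 = 0.6144
φ_{22} = 0.0344 / 0.6144 = 0.056

0.056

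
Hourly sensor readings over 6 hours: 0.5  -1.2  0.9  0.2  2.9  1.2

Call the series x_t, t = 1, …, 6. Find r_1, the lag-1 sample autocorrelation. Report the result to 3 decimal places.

-0.011

Mean x̄ = (0.5 − 1.2 + 0.9 + 0.2 + 2.9 + 1.2)/6 = 0.7500
Deviations from mean: -0.2500, -1.9500, 0.1500, -0.5500, 2.1500, 0.4500
Numerator Σ_{t=1}^{5}(x_t−x̄)(x_{t+1}−x̄) = -0.1025
Denominator Σ(x_t−x̄)² = 9.0150
r_1 = -0.1025 / 9.0150 = -0.011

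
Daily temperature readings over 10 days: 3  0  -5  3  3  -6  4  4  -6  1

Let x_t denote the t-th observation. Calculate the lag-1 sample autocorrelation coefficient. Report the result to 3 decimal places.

Mean x̄ = (3 + 0 − 5 + 3 + 3 − 6 + 4 + 4 − 6 + 1)/10 = 0.1000
Numerator Σ_{t=1}^{9}(x_t−x̄)(x_{t+1}−x̄) = -61.7100
Denominator Σ(x_t−x̄)² = 156.9000
r_1 = -61.7100 / 156.9000 = -0.393

-0.393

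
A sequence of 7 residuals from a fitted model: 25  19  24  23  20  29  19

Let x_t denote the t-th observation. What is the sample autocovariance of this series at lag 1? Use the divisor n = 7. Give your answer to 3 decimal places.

-7.726

Mean x̄ = (25 + 19 + 24 + 23 + 20 + 29 + 19)/7 = 22.7143
Deviations: 2.2857, -3.7143, 1.2857, 0.2857, -2.7143, 6.2857, -3.7143
Σ_{t=1}^{6}(x_t−x̄)(x_{t+1}−x̄) = -54.0816
γ_1 = -54.0816 / 7 = -7.726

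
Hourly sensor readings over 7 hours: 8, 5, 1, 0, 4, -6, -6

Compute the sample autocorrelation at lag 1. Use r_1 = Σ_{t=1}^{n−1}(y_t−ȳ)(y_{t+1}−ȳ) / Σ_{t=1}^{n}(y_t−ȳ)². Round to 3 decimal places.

Mean ȳ = (8 + 5 + 1 + 0 + 4 − 6 − 6)/7 = 0.8571
Σ(y_t−ȳ)(y_{t+1}−ȳ) = (29.5918) + (0.5918) + (-0.1224) + (-2.6939) + (-21.5510) + (47.0204) = 52.8367
Denominator Σ(y_t−ȳ)² = 172.8571
r_1 = 52.8367 / 172.8571 = 0.306

0.306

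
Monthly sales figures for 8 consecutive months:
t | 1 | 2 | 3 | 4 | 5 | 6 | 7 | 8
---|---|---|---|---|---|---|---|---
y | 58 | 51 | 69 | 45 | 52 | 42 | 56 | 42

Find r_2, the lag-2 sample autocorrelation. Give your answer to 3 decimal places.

Mean ȳ = (58 + 51 + 69 + 45 + 52 + 42 + 56 + 42)/8 = 51.8750
Deviations from mean: 6.1250, -0.8750, 17.1250, -6.8750, 0.1250, -9.8750, 4.1250, -9.8750
Σ(y_t−ȳ)(y_{t+2}−ȳ) = (104.8906) + (6.0156) + (2.1406) + (67.8906) + (0.5156) + (97.5156) = 278.9688
Denominator Σ(y_t−ȳ)² = 590.8750
r_2 = 278.9688 / 590.8750 = 0.472

0.472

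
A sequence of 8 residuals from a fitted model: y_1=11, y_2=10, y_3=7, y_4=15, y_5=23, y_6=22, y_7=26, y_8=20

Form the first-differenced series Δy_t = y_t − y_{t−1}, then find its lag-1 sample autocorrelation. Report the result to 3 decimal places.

First differences Δy: -1, -3, 8, 8, -1, 4, -6
Mean of differences = 1.2857
Numerator Σ(Δy_t−Δȳ)(Δy_{t+1}−Δȳ) = -15.2245
Denominator Σ(Δy_t−Δȳ)² = 179.4286
r_1(Δy) = -15.2245 / 179.4286 = -0.085

-0.085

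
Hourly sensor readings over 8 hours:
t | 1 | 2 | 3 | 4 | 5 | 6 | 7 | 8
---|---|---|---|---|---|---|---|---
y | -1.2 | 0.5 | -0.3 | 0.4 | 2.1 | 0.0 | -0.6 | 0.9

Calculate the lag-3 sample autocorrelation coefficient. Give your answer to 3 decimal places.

0.212

Mean ȳ = (-1.2 + 0.5 − 0.3 + 0.4 + 2.1 + 0.0 − 0.6 + 0.9)/8 = 0.2250
Deviations from mean: -1.4250, 0.2750, -0.5250, 0.1750, 1.8750, -0.2250, -0.8250, 0.6750
Numerator Σ_{t=1}^{5}(y_t−ȳ)(y_{t+3}−ȳ) = 1.5056
Denominator Σ(y_t−ȳ)² = 7.1150
r_3 = 1.5056 / 7.1150 = 0.212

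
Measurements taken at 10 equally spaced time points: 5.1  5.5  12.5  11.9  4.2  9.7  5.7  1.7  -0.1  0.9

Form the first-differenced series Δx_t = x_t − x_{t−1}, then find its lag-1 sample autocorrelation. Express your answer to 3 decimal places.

First differences Δx: 0.4, 7.0, -0.6, -7.7, 5.5, -4.0, -4.0, -1.8, 1.0
Mean of differences = -0.4667
Numerator Σ(Δx_t−Δx̄)(Δx_{t+1}−Δx̄) = -42.5611
Denominator Σ(Δx_t−Δx̄)² = 173.3400
r_1(Δx) = -42.5611 / 173.3400 = -0.246

-0.246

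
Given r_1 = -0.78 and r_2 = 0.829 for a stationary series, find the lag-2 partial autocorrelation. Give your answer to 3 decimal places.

φ_{22} = (r_2 − r_1²) / (1 − r_1²)
r_1² = (-0.78)² = 0.6084
Numerator = 0.829 − 0.6084 = 0.2206; denominator = 1 − 0.6084 = 0.3916
φ_{22} = 0.2206 / 0.3916 = 0.563

0.563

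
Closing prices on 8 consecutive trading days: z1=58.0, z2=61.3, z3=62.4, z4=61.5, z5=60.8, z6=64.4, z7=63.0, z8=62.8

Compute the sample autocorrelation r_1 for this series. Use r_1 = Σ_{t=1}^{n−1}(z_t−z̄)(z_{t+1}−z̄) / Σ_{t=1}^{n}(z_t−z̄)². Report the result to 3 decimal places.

Mean z̄ = (58.0 + 61.3 + 62.4 + 61.5 + 60.8 + 64.4 + 63.0 + 62.8)/8 = 61.7750
Deviations from mean: -3.7750, -0.4750, 0.6250, -0.2750, -0.9750, 2.6250, 1.2250, 1.0250
Σ(z_t−z̄)(z_{t+1}−z̄) = (1.7931) + (-0.2969) + (-0.1719) + (0.2681) + (-2.5594) + (3.2156) + (1.2556) = 3.5044
Denominator Σ(z_t−z̄)² = 25.3350
r_1 = 3.5044 / 25.3350 = 0.138

0.138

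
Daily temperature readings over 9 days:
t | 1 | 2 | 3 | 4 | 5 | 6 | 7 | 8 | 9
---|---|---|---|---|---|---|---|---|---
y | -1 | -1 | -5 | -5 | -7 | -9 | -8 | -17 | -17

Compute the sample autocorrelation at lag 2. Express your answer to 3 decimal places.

0.177

Mean ȳ = (-1 − 1 − 5 − 5 − 7 − 9 − 8 − 17 − 17)/9 = -7.7778
Numerator Σ_{t=1}^{7}(y_t−ȳ)(y_{t+2}−ȳ) = 49.5679
Denominator Σ(y_t−ȳ)² = 279.5556
r_2 = 49.5679 / 279.5556 = 0.177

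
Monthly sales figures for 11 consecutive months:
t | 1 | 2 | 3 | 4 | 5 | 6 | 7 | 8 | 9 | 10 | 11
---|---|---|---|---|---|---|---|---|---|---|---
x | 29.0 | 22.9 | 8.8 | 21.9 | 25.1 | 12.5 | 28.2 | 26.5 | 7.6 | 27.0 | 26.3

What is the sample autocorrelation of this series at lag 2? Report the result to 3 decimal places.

-0.474

Mean x̄ = (29.0 + 22.9 + 8.8 + 21.9 + 25.1 + 12.5 + 28.2 + 26.5 + 7.6 + 27.0 + 26.3)/11 = 21.4364
Numerator Σ_{t=1}^{9}(x_t−x̄)(x_{t+2}−x̄) = -298.5145
Denominator Σ(x_t−x̄)² = 629.9655
r_2 = -298.5145 / 629.9655 = -0.474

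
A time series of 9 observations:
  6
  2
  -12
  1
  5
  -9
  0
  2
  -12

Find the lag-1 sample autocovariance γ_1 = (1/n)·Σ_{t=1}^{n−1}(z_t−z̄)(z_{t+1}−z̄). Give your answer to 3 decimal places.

-12.483

Mean z̄ = (6 + 2 − 12 + 1 + 5 − 9 + 0 + 2 − 12)/9 = -1.8889
Σ_{t=1}^{8}(z_t−z̄)(z_{t+1}−z̄) = -112.3457
γ_1 = -112.3457 / 9 = -12.483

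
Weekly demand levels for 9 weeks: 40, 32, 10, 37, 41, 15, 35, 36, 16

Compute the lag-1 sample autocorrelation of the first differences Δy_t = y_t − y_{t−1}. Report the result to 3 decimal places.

-0.345

First differences Δy: -8, -22, 27, 4, -26, 20, 1, -20
Mean of differences = -3.0000
Numerator Σ(Δy_t−Δȳ)(Δy_{t+1}−Δȳ) = -931.0000
Denominator Σ(Δy_t−Δȳ)² = 2698.0000
r_1(Δy) = -931.0000 / 2698.0000 = -0.345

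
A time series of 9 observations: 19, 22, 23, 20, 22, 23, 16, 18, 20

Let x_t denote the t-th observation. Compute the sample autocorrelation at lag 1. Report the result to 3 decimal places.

Mean x̄ = (19 + 22 + 23 + 20 + 22 + 23 + 16 + 18 + 20)/9 = 20.3333
Numerator Σ_{t=1}^{8}(x_t−x̄)(x_{t+1}−x̄) = 4.5556
Denominator Σ(x_t−x̄)² = 46.0000
r_1 = 4.5556 / 46.0000 = 0.099

0.099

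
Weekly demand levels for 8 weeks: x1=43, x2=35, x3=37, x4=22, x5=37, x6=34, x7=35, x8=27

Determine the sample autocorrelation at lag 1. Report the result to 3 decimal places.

-0.232

Mean x̄ = (43 + 35 + 37 + 22 + 37 + 34 + 35 + 27)/8 = 33.7500
Deviations from mean: 9.2500, 1.2500, 3.2500, -11.7500, 3.2500, 0.2500, 1.2500, -6.7500
Σ(x_t−x̄)(x_{t+1}−x̄) = (11.5625) + (4.0625) + (-38.1875) + (-38.1875) + (0.8125) + (0.3125) + (-8.4375) = -68.0625
Denominator Σ(x_t−x̄)² = 293.5000
r_1 = -68.0625 / 293.5000 = -0.232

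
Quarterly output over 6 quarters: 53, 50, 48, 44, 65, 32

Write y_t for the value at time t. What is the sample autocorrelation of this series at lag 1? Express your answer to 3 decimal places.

-0.580

Mean ȳ = (53 + 50 + 48 + 44 + 65 + 32)/6 = 48.6667
Σ(y_t−ȳ)(y_{t+1}−ȳ) = (5.7778) + (-0.8889) + (3.1111) + (-76.2222) + (-272.2222) = -340.4444
Denominator Σ(y_t−ȳ)² = 587.3333
r_1 = -340.4444 / 587.3333 = -0.580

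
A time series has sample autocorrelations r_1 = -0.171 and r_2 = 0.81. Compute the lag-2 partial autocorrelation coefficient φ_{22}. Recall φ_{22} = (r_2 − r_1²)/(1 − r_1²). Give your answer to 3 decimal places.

φ_{22} = (r_2 − r_1²) / (1 − r_1²)
r_1² = (-0.171)² = 0.029241
Numerator = 0.81 − 0.0292 = 0.7808; denominator = 1 − 0.0292 = 0.9708
φ_{22} = 0.7808 / 0.9708 = 0.804

0.804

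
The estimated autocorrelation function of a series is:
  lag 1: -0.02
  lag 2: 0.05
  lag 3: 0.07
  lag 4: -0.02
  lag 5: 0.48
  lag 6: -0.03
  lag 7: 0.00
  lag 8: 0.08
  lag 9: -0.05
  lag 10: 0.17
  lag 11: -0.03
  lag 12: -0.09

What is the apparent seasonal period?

The largest autocorrelation is r_5 = 0.48, with a weaker echo at lag 10 (0.17); the remaining lags stay at or below 0.08.
The dominant spike at lag 5 indicates a seasonal period of 5.

5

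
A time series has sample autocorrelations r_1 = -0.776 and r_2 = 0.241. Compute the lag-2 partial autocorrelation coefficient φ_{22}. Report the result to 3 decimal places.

φ_{22} = (r_2 − r_1²) / (1 − r_1²)
r_1² = (-0.776)² = 0.602176
Numerator = 0.241 − 0.6022 = -0.3612; denominator = 1 − 0.6022 = 0.3978
φ_{22} = -0.3612 / 0.3978 = -0.908

-0.908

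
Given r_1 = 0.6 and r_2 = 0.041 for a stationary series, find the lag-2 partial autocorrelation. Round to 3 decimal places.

φ_{22} = (r_2 − r_1²) / (1 − r_1²)
r_1² = (0.6)² = 0.36
Numerator = 0.041 − 0.3600 = -0.3190; denominator = 1 − 0.3600 = 0.6400
φ_{22} = -0.3190 / 0.6400 = -0.498

-0.498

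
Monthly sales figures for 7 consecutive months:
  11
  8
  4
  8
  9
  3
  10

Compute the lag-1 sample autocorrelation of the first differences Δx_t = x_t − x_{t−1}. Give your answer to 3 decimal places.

-0.385

First differences Δx: -3, -4, 4, 1, -6, 7
Mean of differences = -0.1667
Numerator Σ(Δx_t−Δx̄)(Δx_{t+1}−Δx̄) = -48.8611
Denominator Σ(Δx_t−Δx̄)² = 126.8333
r_1(Δx) = -48.8611 / 126.8333 = -0.385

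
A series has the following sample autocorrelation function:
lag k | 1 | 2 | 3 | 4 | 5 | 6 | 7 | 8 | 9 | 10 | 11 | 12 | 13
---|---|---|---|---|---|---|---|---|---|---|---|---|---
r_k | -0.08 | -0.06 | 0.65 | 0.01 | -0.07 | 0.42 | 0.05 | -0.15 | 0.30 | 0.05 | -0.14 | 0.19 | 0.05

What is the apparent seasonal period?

The largest autocorrelation is r_3 = 0.65, with weaker echoes at lags 6 (0.42), 9 (0.30) and 12 (0.19); the remaining lags stay at or below 0.05.
The dominant spike at lag 3 indicates a seasonal period of 3.

3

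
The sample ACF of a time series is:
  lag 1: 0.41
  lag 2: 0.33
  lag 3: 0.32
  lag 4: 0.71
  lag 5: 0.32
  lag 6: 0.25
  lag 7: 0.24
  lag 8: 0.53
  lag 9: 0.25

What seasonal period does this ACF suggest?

4

The largest autocorrelation is r_4 = 0.71, with a weaker echo at lag 8 (0.53); the remaining lags stay at or below 0.41. The elevated value at lag 1 (0.41), dropping to 0.33 at lag 2, reflects decaying short-term dependence rather than seasonality.
The dominant spike at lag 4 indicates a seasonal period of 4.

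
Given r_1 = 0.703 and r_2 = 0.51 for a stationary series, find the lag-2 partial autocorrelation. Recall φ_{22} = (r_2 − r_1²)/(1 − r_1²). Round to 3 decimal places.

0.031

φ_{22} = (r_2 − r_1²) / (1 − r_1²)
r_1² = (0.703)² = 0.494209
Numerator = 0.51 − 0.4942 = 0.0158; denominator = 1 − 0.4942 = 0.5058
φ_{22} = 0.0158 / 0.5058 = 0.031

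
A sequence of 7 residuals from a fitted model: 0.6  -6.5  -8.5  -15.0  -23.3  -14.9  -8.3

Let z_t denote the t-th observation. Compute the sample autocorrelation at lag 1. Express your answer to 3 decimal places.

Mean z̄ = (0.6 − 6.5 − 8.5 − 15.0 − 23.3 − 14.9 − 8.3)/7 = -10.8429
Numerator Σ_{t=1}^{6}(z_t−z̄)(z_{t+1}−z̄) = 142.1396
Denominator Σ(z_t−z̄)² = 350.6771
r_1 = 142.1396 / 350.6771 = 0.405

0.405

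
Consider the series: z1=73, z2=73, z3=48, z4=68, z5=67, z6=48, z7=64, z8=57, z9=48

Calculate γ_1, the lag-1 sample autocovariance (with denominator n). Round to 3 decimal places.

Mean z̄ = (73 + 73 + 48 + 68 + 67 + 48 + 64 + 57 + 48)/9 = 60.6667
Σ_{t=1}^{8}(z_t−z̄)(z_{t+1}−z̄) = -138.7778
γ_1 = -138.7778 / 9 = -15.420

-15.420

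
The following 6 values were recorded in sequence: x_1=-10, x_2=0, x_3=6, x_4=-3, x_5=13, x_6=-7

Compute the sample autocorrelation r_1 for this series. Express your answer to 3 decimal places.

-0.401

Mean x̄ = (-10 + 0 + 6 − 3 + 13 − 7)/6 = -0.1667
Deviations from mean: -9.8333, 0.1667, 6.1667, -2.8333, 13.1667, -6.8333
Σ(x_t−x̄)(x_{t+1}−x̄) = (-1.6389) + (1.0278) + (-17.4722) + (-37.3056) + (-89.9722) = -145.3611
Denominator Σ(x_t−x̄)² = 362.8333
r_1 = -145.3611 / 362.8333 = -0.401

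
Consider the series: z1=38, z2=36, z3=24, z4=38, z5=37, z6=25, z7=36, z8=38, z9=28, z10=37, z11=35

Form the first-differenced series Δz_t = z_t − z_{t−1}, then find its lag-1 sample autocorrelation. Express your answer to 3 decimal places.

-0.481

First differences Δz: -2, -12, 14, -1, -12, 11, 2, -10, 9, -2
Mean of differences = -0.3000
Numerator Σ(Δz_t−Δz̄)(Δz_{t+1}−Δz̄) = -383.7900
Denominator Σ(Δz_t−Δz̄)² = 798.1000
r_1(Δz) = -383.7900 / 798.1000 = -0.481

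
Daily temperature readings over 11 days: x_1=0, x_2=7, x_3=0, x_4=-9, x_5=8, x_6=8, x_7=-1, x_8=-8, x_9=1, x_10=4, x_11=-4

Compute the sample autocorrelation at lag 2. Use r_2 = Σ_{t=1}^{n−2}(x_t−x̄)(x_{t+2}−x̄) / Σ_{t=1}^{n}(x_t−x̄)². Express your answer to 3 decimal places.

-0.692

Mean x̄ = (0 + 7 + 0 − 9 + 8 + 8 − 1 − 8 + 1 + 4 − 4)/11 = 0.5455
Numerator Σ_{t=1}^{9}(x_t−x̄)(x_{t+2}−x̄) = -244.0496
Denominator Σ(x_t−x̄)² = 352.7273
r_2 = -244.0496 / 352.7273 = -0.692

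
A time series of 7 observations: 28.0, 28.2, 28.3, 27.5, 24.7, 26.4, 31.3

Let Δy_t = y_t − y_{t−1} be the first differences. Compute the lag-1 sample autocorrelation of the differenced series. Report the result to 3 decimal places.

First differences Δy: 0.2, 0.1, -0.8, -2.8, 1.7, 4.9
Mean of differences = 0.5500
Numerator Σ(Δy_t−Δȳ)(Δy_{t+1}−Δȳ) = 6.4375
Denominator Σ(Δy_t−Δȳ)² = 33.6150
r_1(Δy) = 6.4375 / 33.6150 = 0.192

0.192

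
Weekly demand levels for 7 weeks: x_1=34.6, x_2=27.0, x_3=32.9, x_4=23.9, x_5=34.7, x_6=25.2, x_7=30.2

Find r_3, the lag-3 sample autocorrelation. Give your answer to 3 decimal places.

Mean x̄ = (34.6 + 27.0 + 32.9 + 23.9 + 34.7 + 25.2 + 30.2)/7 = 29.7857
Deviations from mean: 4.8143, -2.7857, 3.1143, -5.8857, 4.9143, -4.5857, 0.4143
Σ(x_t−x̄)(x_{t+3}−x̄) = (-28.3355) + (-13.6898) + (-14.2812) + (-2.4384) = -58.7449
Denominator Σ(x_t−x̄)² = 120.6286
r_3 = -58.7449 / 120.6286 = -0.487

-0.487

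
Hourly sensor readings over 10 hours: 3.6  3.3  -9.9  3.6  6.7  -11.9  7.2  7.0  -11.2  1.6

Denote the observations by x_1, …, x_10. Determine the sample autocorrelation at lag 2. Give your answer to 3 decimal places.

Mean x̄ = (3.6 + 3.3 − 9.9 + 3.6 + 6.7 − 11.9 + 7.2 + 7.0 − 11.2 + 1.6)/10 = 0.0000
Numerator Σ_{t=1}^{8}(x_t−x̄)(x_{t+2}−x̄) = -237.4300
Denominator Σ(x_t−x̄)² = 550.1600
r_2 = -237.4300 / 550.1600 = -0.432

-0.432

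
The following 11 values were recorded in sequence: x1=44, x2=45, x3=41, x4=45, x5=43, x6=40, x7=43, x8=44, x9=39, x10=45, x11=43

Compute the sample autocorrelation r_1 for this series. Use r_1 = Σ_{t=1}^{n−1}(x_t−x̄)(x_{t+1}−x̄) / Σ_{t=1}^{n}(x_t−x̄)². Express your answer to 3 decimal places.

Mean x̄ = (44 + 45 + 41 + 45 + 43 + 40 + 43 + 44 + 39 + 45 + 43)/11 = 42.9091
Numerator Σ_{t=1}^{10}(x_t−x̄)(x_{t+1}−x̄) = -18.1901
Denominator Σ(x_t−x̄)² = 42.9091
r_1 = -18.1901 / 42.9091 = -0.424

-0.424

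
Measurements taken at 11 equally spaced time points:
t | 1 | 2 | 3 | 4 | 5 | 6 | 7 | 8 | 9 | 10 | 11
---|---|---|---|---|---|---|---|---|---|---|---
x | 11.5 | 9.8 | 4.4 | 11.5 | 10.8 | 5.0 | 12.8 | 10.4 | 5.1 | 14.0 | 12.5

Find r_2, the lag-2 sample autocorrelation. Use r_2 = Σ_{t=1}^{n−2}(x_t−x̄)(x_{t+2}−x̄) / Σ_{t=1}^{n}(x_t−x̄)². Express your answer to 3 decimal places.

Mean x̄ = (11.5 + 9.8 + 4.4 + 11.5 + 10.8 + 5.0 + 12.8 + 10.4 + 5.1 + 14.0 + 12.5)/11 = 9.8000
Numerator Σ_{t=1}^{9}(x_t−x̄)(x_{t+2}−x̄) = -46.8900
Denominator Σ(x_t−x̄)² = 115.3600
r_2 = -46.8900 / 115.3600 = -0.406

-0.406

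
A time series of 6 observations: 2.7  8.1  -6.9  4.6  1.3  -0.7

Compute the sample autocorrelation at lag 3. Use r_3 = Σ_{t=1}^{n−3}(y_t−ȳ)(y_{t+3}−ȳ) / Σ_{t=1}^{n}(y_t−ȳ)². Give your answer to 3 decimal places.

0.161

Mean ȳ = (2.7 + 8.1 − 6.9 + 4.6 + 1.3 − 0.7)/6 = 1.5167
Deviations from mean: 1.1833, 6.5833, -8.4167, 3.0833, -0.2167, -2.2167
Σ(y_t−ȳ)(y_{t+3}−ȳ) = (3.6486) + (-1.4264) + (18.6569) = 20.8792
Denominator Σ(y_t−ȳ)² = 130.0483
r_3 = 20.8792 / 130.0483 = 0.161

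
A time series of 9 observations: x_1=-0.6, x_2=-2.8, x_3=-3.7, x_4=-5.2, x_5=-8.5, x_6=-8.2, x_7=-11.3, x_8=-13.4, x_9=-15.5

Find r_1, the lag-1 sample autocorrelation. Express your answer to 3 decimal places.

0.636

Mean x̄ = (-0.6 − 2.8 − 3.7 − 5.2 − 8.5 − 8.2 − 11.3 − 13.4 − 15.5)/9 = -7.6889
Numerator Σ_{t=1}^{8}(x_t−x̄)(x_{t+1}−x̄) = 129.5610
Denominator Σ(x_t−x̄)² = 203.8489
r_1 = 129.5610 / 203.8489 = 0.636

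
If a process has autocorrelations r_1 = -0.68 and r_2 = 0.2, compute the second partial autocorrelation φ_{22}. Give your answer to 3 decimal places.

-0.488

φ_{22} = (r_2 − r_1²) / (1 − r_1²)
r_1² = (-0.68)² = 0.4624
Numerator = 0.2 − 0.4624 = -0.2624; denominator = 1 − 0.4624 = 0.5376
φ_{22} = -0.2624 / 0.5376 = -0.488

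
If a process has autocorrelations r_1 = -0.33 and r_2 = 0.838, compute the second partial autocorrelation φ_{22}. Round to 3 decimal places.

0.818

φ_{22} = (r_2 − r_1²) / (1 − r_1²)
r_1² = (-0.33)² = 0.1089
Numerator = 0.838 − 0.1089 = 0.7291; denominator = 1 − 0.1089 = 0.8911
φ_{22} = 0.7291 / 0.8911 = 0.818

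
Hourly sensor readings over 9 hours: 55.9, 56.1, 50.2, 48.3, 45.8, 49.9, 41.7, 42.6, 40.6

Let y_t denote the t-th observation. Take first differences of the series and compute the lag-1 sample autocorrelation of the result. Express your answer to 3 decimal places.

First differences Δy: 0.2, -5.9, -1.9, -2.5, 4.1, -8.2, 0.9, -2.0
Mean of differences = -1.9125
Numerator Σ(Δy_t−Δȳ)(Δy_{t+1}−Δȳ) = -67.7464
Denominator Σ(Δy_t−Δȳ)² = 104.3088
r_1(Δy) = -67.7464 / 104.3088 = -0.649

-0.649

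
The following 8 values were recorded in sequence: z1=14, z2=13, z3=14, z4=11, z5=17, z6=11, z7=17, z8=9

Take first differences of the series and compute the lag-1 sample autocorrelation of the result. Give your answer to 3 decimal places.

-0.778

First differences Δz: -1, 1, -3, 6, -6, 6, -8
Mean of differences = -0.7143
Numerator Σ(Δz_t−Δz̄)(Δz_{t+1}−Δz̄) = -139.6531
Denominator Σ(Δz_t−Δz̄)² = 179.4286
r_1(Δz) = -139.6531 / 179.4286 = -0.778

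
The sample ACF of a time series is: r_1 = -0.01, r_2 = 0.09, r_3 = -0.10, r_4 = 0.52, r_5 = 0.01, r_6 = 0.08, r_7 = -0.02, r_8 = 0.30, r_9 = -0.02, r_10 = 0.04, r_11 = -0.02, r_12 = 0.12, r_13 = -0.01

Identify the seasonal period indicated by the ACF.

4

The largest autocorrelation is r_4 = 0.52, with a weaker echo at lag 8 (0.30); the remaining lags stay at or below 0.12.
The dominant spike at lag 4 indicates a seasonal period of 4.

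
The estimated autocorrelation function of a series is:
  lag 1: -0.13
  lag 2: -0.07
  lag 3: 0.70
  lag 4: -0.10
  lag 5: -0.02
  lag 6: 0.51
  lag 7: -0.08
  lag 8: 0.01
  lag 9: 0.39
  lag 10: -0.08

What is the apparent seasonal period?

3

The largest autocorrelation is r_3 = 0.70, with weaker echoes at lags 6 (0.51) and 9 (0.39); the remaining lags stay at or below 0.01.
The dominant spike at lag 3 indicates a seasonal period of 3.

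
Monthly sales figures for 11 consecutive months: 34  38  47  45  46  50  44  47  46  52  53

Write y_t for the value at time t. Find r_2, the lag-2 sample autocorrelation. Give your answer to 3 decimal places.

Mean ȳ = (34 + 38 + 47 + 45 + 46 + 50 + 44 + 47 + 46 + 52 + 53)/11 = 45.6364
Numerator Σ_{t=1}^{9}(y_t−ȳ)(y_{t+2}−ȳ) = 2.8264
Denominator Σ(y_t−ȳ)² = 314.5455
r_2 = 2.8264 / 314.5455 = 0.009

0.009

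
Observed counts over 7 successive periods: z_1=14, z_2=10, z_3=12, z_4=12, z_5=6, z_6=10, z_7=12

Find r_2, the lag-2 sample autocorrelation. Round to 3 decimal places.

-0.244

Mean z̄ = (14 + 10 + 12 + 12 + 6 + 10 + 12)/7 = 10.8571
Numerator Σ_{t=1}^{5}(z_t−z̄)(z_{t+2}−z̄) = -9.4694
Denominator Σ(z_t−z̄)² = 38.8571
r_2 = -9.4694 / 38.8571 = -0.244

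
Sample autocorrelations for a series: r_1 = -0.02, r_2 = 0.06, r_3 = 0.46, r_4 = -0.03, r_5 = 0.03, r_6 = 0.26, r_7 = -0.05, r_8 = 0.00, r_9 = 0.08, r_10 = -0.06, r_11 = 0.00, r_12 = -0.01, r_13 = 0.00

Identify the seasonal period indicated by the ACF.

The largest autocorrelation is r_3 = 0.46, with a weaker echo at lag 6 (0.26); the remaining lags stay at or below 0.08.
The dominant spike at lag 3 indicates a seasonal period of 3.

3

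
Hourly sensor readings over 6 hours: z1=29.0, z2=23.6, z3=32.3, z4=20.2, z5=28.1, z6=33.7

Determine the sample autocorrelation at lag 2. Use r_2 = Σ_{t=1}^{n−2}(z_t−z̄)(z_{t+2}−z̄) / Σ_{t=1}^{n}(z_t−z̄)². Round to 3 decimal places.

Mean z̄ = (29.0 + 23.6 + 32.3 + 20.2 + 28.1 + 33.7)/6 = 27.8167
Σ(z_t−z̄)(z_{t+2}−z̄) = (5.3053) + (32.1169) + (1.2703) + (-44.8114) = -6.1189
Denominator Σ(z_t−z̄)² = 131.9883
r_2 = -6.1189 / 131.9883 = -0.046

-0.046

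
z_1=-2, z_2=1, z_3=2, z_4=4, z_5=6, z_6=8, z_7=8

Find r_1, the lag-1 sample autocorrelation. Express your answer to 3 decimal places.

Mean z̄ = (-2 + 1 + 2 + 4 + 6 + 8 + 8)/7 = 3.8571
Deviations from mean: -5.8571, -2.8571, -1.8571, 0.1429, 2.1429, 4.1429, 4.1429
Σ(z_t−z̄)(z_{t+1}−z̄) = (16.7347) + (5.3061) + (-0.2653) + (0.3061) + (8.8776) + (17.1633) = 48.1224
Denominator Σ(z_t−z̄)² = 84.8571
r_1 = 48.1224 / 84.8571 = 0.567

0.567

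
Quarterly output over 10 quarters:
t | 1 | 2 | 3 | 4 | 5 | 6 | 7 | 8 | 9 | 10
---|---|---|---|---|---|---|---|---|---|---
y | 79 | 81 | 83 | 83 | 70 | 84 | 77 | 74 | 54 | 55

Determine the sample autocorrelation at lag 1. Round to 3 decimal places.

Mean ȳ = (79 + 81 + 83 + 83 + 70 + 84 + 77 + 74 + 54 + 55)/10 = 74.0000
Numerator Σ_{t=1}^{9}(y_t−ȳ)(y_{t+1}−ȳ) = 513.0000
Denominator Σ(y_t−ȳ)² = 1122.0000
r_1 = 513.0000 / 1122.0000 = 0.457

0.457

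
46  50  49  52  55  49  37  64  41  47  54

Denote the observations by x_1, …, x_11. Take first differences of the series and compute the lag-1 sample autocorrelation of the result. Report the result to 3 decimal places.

-0.634

First differences Δx: 4, -1, 3, 3, -6, -12, 27, -23, 6, 7
Mean of differences = 0.8000
Numerator Σ(Δx_t−Δx̄)(Δx_{t+1}−Δx̄) = -983.2400
Denominator Σ(Δx_t−Δx̄)² = 1551.6000
r_1(Δx) = -983.2400 / 1551.6000 = -0.634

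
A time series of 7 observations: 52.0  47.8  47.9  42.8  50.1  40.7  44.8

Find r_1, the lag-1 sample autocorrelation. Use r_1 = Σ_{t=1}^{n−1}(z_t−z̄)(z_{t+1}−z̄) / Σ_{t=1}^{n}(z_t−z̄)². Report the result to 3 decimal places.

-0.209

Mean z̄ = (52.0 + 47.8 + 47.9 + 42.8 + 50.1 + 40.7 + 44.8)/7 = 46.5857
Numerator Σ_{t=1}^{6}(z_t−z̄)(z_{t+1}−z̄) = -20.2831
Denominator Σ(z_t−z̄)² = 97.0286
r_1 = -20.2831 / 97.0286 = -0.209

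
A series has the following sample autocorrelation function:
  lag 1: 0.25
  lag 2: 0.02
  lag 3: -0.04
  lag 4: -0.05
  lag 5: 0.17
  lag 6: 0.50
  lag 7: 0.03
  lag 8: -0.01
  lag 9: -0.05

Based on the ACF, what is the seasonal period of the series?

The largest autocorrelation is r_6 = 0.50; the remaining lags stay at or below 0.25. The elevated value at lag 1 (0.25), dropping to 0.02 at lag 2, reflects decaying short-term dependence rather than seasonality.
The dominant spike at lag 6 indicates a seasonal period of 6.

6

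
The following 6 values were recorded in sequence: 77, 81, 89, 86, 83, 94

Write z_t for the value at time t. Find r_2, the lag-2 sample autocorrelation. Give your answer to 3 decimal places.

-0.192

Mean z̄ = (77 + 81 + 89 + 86 + 83 + 94)/6 = 85.0000
Σ(z_t−z̄)(z_{t+2}−z̄) = (-32.0000) + (-4.0000) + (-8.0000) + (9.0000) = -35.0000
Denominator Σ(z_t−z̄)² = 182.0000
r_2 = -35.0000 / 182.0000 = -0.192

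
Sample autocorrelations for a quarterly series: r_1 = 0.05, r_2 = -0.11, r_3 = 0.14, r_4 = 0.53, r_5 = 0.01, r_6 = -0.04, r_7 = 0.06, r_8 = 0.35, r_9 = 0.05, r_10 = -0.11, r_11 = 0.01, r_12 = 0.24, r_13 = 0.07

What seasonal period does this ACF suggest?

The largest autocorrelation is r_4 = 0.53, with weaker echoes at lags 8 (0.35) and 12 (0.24); the remaining lags stay at or below 0.14.
The dominant spike at lag 4 indicates a seasonal period of 4.

4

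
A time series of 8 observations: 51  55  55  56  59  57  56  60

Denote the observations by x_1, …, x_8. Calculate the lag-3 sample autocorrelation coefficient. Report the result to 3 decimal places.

Mean x̄ = (51 + 55 + 55 + 56 + 59 + 57 + 56 + 60)/8 = 56.1250
Deviations from mean: -5.1250, -1.1250, -1.1250, -0.1250, 2.8750, 0.8750, -0.1250, 3.8750
Numerator Σ_{t=1}^{5}(x_t−x̄)(x_{t+3}−x̄) = 7.5781
Denominator Σ(x_t−x̄)² = 52.8750
r_3 = 7.5781 / 52.8750 = 0.143

0.143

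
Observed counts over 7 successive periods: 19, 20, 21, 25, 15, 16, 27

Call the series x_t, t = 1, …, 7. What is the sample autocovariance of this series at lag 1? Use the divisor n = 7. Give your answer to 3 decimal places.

Mean x̄ = (19 + 20 + 21 + 25 + 15 + 16 + 27)/7 = 20.4286
Deviations: -1.4286, -0.4286, 0.5714, 4.5714, -5.4286, -4.4286, 6.5714
Σ_{t=1}^{6}(x_t−x̄)(x_{t+1}−x̄) = -26.8980
γ_1 = -26.8980 / 7 = -3.843

-3.843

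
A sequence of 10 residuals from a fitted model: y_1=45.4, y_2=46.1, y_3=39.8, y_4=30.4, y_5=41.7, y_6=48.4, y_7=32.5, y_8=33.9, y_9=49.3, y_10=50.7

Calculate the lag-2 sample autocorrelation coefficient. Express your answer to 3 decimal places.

Mean ȳ = (45.4 + 46.1 + 39.8 + 30.4 + 41.7 + 48.4 + 32.5 + 33.9 + 49.3 + 50.7)/10 = 41.8200
Numerator Σ_{t=1}^{8}(y_t−ȳ)(y_{t+2}−ȳ) = -322.0488
Denominator Σ(y_t−ȳ)² = 493.3360
r_2 = -322.0488 / 493.3360 = -0.653

-0.653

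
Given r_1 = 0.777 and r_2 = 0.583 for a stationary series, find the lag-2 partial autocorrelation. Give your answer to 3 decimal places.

φ_{22} = (r_2 − r_1²) / (1 − r_1²)
r_1² = (0.777)² = 0.603729
Numerator = 0.583 − 0.6037 = -0.0207; denominator = 1 − 0.6037 = 0.3963
φ_{22} = -0.0207 / 0.3963 = -0.052

-0.052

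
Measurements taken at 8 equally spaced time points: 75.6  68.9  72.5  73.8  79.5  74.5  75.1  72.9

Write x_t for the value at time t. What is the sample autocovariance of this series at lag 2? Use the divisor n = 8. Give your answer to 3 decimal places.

Mean x̄ = (75.6 + 68.9 + 72.5 + 73.8 + 79.5 + 74.5 + 75.1 + 72.9)/8 = 74.1000
Deviations: 1.5000, -5.2000, -1.6000, -0.3000, 5.4000, 0.4000, 1.0000, -1.2000
Σ_{t=1}^{6}(x_t−x̄)(x_{t+2}−x̄) = -4.6800
γ_2 = -4.6800 / 8 = -0.585

-0.585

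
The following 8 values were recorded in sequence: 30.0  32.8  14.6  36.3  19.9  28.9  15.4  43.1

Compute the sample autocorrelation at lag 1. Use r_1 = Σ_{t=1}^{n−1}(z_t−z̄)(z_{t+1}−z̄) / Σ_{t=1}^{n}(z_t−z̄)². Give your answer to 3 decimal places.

Mean z̄ = (30.0 + 32.8 + 14.6 + 36.3 + 19.9 + 28.9 + 15.4 + 43.1)/8 = 27.6250
Σ(z_t−z̄)(z_{t+1}−z̄) = (12.2906) + (-67.4044) + (-112.9919) + (-67.0144) + (-9.8494) + (-15.5869) + (-189.1819) = -449.7381
Denominator Σ(z_t−z̄)² = 727.5550
r_1 = -449.7381 / 727.5550 = -0.618

-0.618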